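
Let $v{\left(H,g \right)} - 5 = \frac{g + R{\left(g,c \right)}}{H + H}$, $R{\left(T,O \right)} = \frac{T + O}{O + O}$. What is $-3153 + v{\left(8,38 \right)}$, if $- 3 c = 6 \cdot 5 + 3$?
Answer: $- \frac{1107287}{352} \approx -3145.7$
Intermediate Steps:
$c = -11$ ($c = - \frac{6 \cdot 5 + 3}{3} = - \frac{30 + 3}{3} = \left(- \frac{1}{3}\right) 33 = -11$)
$R{\left(T,O \right)} = \frac{O + T}{2 O}$
$v{\left(H,g \right)} = 5 + \frac{\frac{1}{2} + \frac{21 g}{22}}{2 H}$ ($v{\left(H,g \right)} = 5 + \frac{g + \frac{-11 + g}{2 \left(-11\right)}}{H + H} = 5 + \frac{g + \frac{1}{2} \left(- \frac{1}{11}\right) \left(-11 + g\right)}{2 H} = 5 + \left(g - \left(- \frac{1}{2} + \frac{g}{22}\right)\right) \frac{1}{2 H} = 5 + \left(\frac{1}{2} + \frac{21 g}{22}\right) \frac{1}{2 H} = 5 + \frac{\frac{1}{2} + \frac{21 g}{22}}{2 H}$)
$-3153 + v{\left(8,38 \right)} = -3153 + \frac{11 + 21 \cdot 38 + 220 \cdot 8}{44 \cdot 8} = -3153 + \frac{1}{44} \cdot \frac{1}{8} \left(11 + 798 + 1760\right) = -3153 + \frac{1}{44} \cdot \frac{1}{8} \cdot 2569 = -3153 + \frac{2569}{352} = - \frac{1107287}{352}$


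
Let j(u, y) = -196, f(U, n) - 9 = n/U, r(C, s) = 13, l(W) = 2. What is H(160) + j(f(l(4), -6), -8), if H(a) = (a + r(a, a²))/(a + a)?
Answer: -62547/320 ≈ -195.46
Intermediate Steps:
f(U, n) = 9 + n/U
H(a) = (13 + a)/(2*a) (H(a) = (a + 13)/(a + a) = (13 + a)/((2*a)) = (13 + a)*(1/(2*a)) = (13 + a)/(2*a))
H(160) + j(f(l(4), -6), -8) = (½)*(13 + 160)/160 - 196 = (½)*(1/160)*173 - 196 = 173/320 - 196 = -62547/320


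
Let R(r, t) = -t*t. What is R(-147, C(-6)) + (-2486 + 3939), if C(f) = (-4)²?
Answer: 1197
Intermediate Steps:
C(f) = 16
R(r, t) = -t²
R(-147, C(-6)) + (-2486 + 3939) = -1*16² + (-2486 + 3939) = -1*256 + 1453 = -256 + 1453 = 1197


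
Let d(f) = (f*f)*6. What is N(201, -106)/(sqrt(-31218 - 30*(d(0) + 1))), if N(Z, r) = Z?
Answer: -67*I*sqrt(217)/868 ≈ -1.1371*I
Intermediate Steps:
d(f) = 6*f**2 (d(f) = f**2*6 = 6*f**2)
N(201, -106)/(sqrt(-31218 - 30*(d(0) + 1))) = 201/(sqrt(-31218 - 30*(6*0**2 + 1))) = 201/(sqrt(-31218 - 30*(6*0 + 1))) = 201/(sqrt(-31218 - 30*(0 + 1))) = 201/(sqrt(-31218 - 30*1)) = 201/(sqrt(-31218 - 30)) = 201/(sqrt(-31248)) = 201/((12*I*sqrt(217))) = 201*(-I*sqrt(217)/2604) = -67*I*sqrt(217)/868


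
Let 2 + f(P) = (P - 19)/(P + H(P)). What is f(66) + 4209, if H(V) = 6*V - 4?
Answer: 1926853/458 ≈ 4207.1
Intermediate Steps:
H(V) = -4 + 6*V
f(P) = -2 + (-19 + P)/(-4 + 7*P) (f(P) = -2 + (P - 19)/(P + (-4 + 6*P)) = -2 + (-19 + P)/(-4 + 7*P))
f(66) + 4209 = (-11 - 13*66)/(-4 + 7*66) + 4209 = (-11 - 858)/(-4 + 462) + 4209 = -869/458 + 4209 = 1926853/458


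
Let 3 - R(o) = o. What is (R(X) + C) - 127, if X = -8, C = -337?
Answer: -453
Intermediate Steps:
R(o) = 3 - o
(R(X) + C) - 127 = ((3 - 1*(-8)) - 337) - 127 = ((3 + 8) - 337) - 127 = (11 - 337) - 127 = -326 - 127 = -453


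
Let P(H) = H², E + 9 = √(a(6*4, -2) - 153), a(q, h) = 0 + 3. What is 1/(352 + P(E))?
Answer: I/(90*√6 + 283*I) ≈ 0.0021991 + 0.0017131*I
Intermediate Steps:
a(q, h) = 3
E = -9 + 5*I*√6 (E = -9 + √(3 - 153) = -9 + √(-150) = -9 + 5*I*√6 ≈ -9.0 + 12.247*I)
1/(352 + P(E)) = 1/(352 + (-9 + 5*I*√6)²)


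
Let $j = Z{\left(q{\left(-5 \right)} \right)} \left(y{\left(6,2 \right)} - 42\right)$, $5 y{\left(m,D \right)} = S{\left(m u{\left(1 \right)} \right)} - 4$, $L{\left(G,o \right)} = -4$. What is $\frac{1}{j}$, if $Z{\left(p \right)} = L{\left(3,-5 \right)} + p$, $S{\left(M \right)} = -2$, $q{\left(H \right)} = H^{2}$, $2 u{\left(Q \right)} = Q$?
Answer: $- \frac{5}{4536} \approx -0.0011023$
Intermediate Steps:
$u{\left(Q \right)} = \frac{Q}{2}$
$y{\left(m,D \right)} = - \frac{6}{5}$ ($y{\left(m,D \right)} = \frac{-2 - 4}{5} = \frac{1}{5} \left(-6\right) = - \frac{6}{5}$)
$Z{\left(p \right)} = -4 + p$
$j = - \frac{4536}{5}$ ($j = \left(-4 + \left(-5\right)^{2}\right) \left(- \frac{6}{5} - 42\right) = \left(-4 + 25\right) \left(- \frac{216}{5}\right) = 21 \left(- \frac{216}{5}\right) = - \frac{4536}{5} \approx -907.2$)
$\frac{1}{j} = \frac{1}{- \frac{4536}{5}} = - \frac{5}{4536}$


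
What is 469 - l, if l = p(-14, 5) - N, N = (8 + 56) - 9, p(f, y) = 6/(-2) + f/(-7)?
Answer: 525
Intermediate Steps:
p(f, y) = -3 - f/7 (p(f, y) = 6*(-½) + f*(-⅐) = -3 - f/7)
N = 55 (N = 64 - 9 = 55)
l = -56 (l = (-3 - ⅐*(-14)) - 1*55 = (-3 + 2) - 55 = -1 - 55 = -56)
469 - l = 469 - 1*(-56) = 469 + 56 = 525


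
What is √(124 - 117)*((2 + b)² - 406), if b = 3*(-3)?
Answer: -357*√7 ≈ -944.53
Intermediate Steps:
b = -9
√(124 - 117)*((2 + b)² - 406) = √(124 - 117)*((2 - 9)² - 406) = √7*((-7)² - 406) = √7*(49 - 406) = √7*(-357) = -357*√7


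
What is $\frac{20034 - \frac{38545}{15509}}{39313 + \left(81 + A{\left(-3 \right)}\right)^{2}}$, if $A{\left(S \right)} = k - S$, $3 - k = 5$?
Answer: $\frac{23897597}{54922141} \approx 0.43512$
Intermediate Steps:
$k = -2$ ($k = 3 - 5 = -2$)
$A{\left(S \right)} = -2 - S$
$\frac{20034 - \frac{38545}{15509}}{39313 + \left(81 + A{\left(-3 \right)}\right)^{2}} = \frac{20034 - \frac{38545}{15509}}{39313 + \left(81 - -1\right)^{2}} = \frac{20034 - \frac{2965}{1193}}{39313 + \left(81 + \left(-2 + 3\right)\right)^{2}} = \frac{20034 - \frac{2965}{1193}}{39313 + \left(81 + 1\right)^{2}} = \frac{23897597}{1193 \left(39313 + 82^{2}\right)} = \frac{23897597}{1193 \left(39313 + 6724\right)} = \frac{23897597}{1193 \cdot 46037} = \frac{23897597}{1193} \cdot \frac{1}{46037} = \frac{23897597}{54922141}$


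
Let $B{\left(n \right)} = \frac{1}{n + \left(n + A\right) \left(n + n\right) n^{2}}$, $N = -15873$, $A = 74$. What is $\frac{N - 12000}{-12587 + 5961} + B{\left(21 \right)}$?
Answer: $\frac{49045644029}{11659182486} \approx 4.2066$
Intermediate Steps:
$B{\left(n \right)} = \frac{1}{n + 2 n^{3} \left(74 + n\right)}$ ($B{\left(n \right)} = \frac{1}{n + \left(n + 74\right) \left(n + n\right) n^{2}} = \frac{1}{n + \left(74 + n\right) 2 n n^{2}} = \frac{1}{n + 2 n \left(74 + n\right) n^{2}} = \frac{1}{n + 2 n^{3} \left(74 + n\right)}$)
$\frac{N - 12000}{-12587 + 5961} + B{\left(21 \right)} = \frac{-15873 - 12000}{-12587 + 5961} + \frac{1}{21 + 2 \cdot 21^{4} + 148 \cdot 21^{3}} = - \frac{27873}{-6626} + \frac{1}{21 + 2 \cdot 194481 + 148 \cdot 9261} = \left(-27873\right) \left(- \frac{1}{6626}\right) + \frac{1}{21 + 388962 + 1370628} = \frac{27873}{6626} + \frac{1}{1759611} = \frac{49045644029}{11659182486}$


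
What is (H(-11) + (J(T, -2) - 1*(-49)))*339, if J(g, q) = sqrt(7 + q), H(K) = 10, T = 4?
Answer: 20001 + 339*sqrt(5) ≈ 20759.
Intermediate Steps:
(H(-11) + (J(T, -2) - 1*(-49)))*339 = (10 + (sqrt(7 - 2) - 1*(-49)))*339 = (10 + (sqrt(5) + 49))*339 = (10 + (49 + sqrt(5)))*339 = (59 + sqrt(5))*339 = 20001 + 339*sqrt(5)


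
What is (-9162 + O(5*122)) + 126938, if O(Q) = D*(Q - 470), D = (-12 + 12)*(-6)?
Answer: 117776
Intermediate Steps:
D = 0 (D = 0*(-6) = 0)
O(Q) = 0 (O(Q) = 0*(Q - 470) = 0*(-470 + Q) = 0)
(-9162 + O(5*122)) + 126938 = (-9162 + 0) + 126938 = -9162 + 126938 = 117776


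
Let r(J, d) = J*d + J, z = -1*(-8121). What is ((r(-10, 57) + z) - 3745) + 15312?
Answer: 19108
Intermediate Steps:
z = 8121
r(J, d) = J + J*d
((r(-10, 57) + z) - 3745) + 15312 = ((-10*(1 + 57) + 8121) - 3745) + 15312 = ((-10*58 + 8121) - 3745) + 15312 = ((-580 + 8121) - 3745) + 15312 = (7541 - 3745) + 15312 = 3796 + 15312 = 19108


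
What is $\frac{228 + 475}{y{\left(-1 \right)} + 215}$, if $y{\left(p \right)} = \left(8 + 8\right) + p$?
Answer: $\frac{703}{230} \approx 3.0565$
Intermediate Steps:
$y{\left(p \right)} = 16 + p$
$\frac{228 + 475}{y{\left(-1 \right)} + 215} = \frac{228 + 475}{\left(16 - 1\right) + 215} = \frac{703}{15 + 215} = \frac{703}{230}$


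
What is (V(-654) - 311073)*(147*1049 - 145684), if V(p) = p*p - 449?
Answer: 989856686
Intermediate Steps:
V(p) = -449 + p² (V(p) = p² - 449 = -449 + p²)
(V(-654) - 311073)*(147*1049 - 145684) = ((-449 + (-654)²) - 311073)*(147*1049 - 145684) = ((-449 + 427716) - 311073)*(154203 - 145684) = (427267 - 311073)*8519 = 116194*8519 = 989856686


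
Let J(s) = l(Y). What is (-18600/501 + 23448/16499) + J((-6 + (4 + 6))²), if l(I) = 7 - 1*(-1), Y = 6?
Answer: -76335320/2755333 ≈ -27.705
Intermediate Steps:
l(I) = 8 (l(I) = 7 + 1 = 8)
J(s) = 8
(-18600/501 + 23448/16499) + J((-6 + (4 + 6))²) = (-18600/501 + 23448/16499) + 8 = (-18600*1/501 + 23448*(1/16499)) + 8 = (-6200/167 + 23448/16499) + 8 = -98377984/2755333 + 8 = -76335320/2755333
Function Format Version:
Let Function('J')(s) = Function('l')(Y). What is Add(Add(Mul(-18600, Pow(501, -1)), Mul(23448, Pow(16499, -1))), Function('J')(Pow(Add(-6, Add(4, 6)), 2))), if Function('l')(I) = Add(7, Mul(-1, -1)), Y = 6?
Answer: Rational(-76335320, 2755333) ≈ -27.705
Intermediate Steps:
Function('l')(I) = 8 (Function('l')(I) = Add(7, 1) = 8)
Function('J')(s) = 8
Add(Add(Mul(-18600, Pow(501, -1)), Mul(23448, Pow(16499, -1))), Function('J')(Pow(Add(-6, Add(4, 6)), 2))) = Add(Add(Mul(-18600, Pow(501, -1)), Mul(23448, Pow(16499, -1))), 8) = Add(Add(Mul(-18600, Rational(1, 501)), Mul(23448, Rational(1, 16499))), 8) = Add(Add(Rational(-6200, 167), Rational(23448, 16499)), 8) = Add(Rational(-98377984, 2755333), 8) = Rational(-76335320, 2755333)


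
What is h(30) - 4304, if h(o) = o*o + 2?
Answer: -3402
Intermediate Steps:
h(o) = 2 + o² (h(o) = o² + 2 = 2 + o²)
h(30) - 4304 = (2 + 30²) - 4304 = (2 + 900) - 4304 = 902 - 4304 = -3402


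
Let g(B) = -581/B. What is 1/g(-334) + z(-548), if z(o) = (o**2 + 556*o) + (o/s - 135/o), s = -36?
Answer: -12516344569/2865492 ≈ -4368.0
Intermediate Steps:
z(o) = o**2 - 135/o + 20015*o/36 (z(o) = (o**2 + 556*o) + (o/(-36) - 135/o) = (o**2 + 556*o) + (o*(-1/36) - 135/o) = (o**2 + 556*o) + (-o/36 - 135/o) = (o**2 + 556*o) + (-135/o - o/36) = o**2 - 135/o + 20015*o/36)
1/g(-334) + z(-548) = 1/(-581/(-334)) + ((-548)**2 - 135/(-548) + (20015/36)*(-548)) = 1/(-581*(-1/334)) + (300304 - 135*(-1/548) - 2742055/9) = 1/(581/334) + (300304 + 135/548 - 2742055/9) = 334/581 - 21545597/4932 = -12516344569/2865492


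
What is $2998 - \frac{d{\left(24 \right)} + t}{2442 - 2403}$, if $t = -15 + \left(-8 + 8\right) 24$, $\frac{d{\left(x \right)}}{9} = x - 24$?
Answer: $\frac{38979}{13} \approx 2998.4$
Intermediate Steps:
$d{\left(x \right)} = -216 + 9 x$ ($d{\left(x \right)} = 9 \left(x - 24\right) = 9 \left(-24 + x\right) = -216 + 9 x$)
$t = -15$ ($t = -15 + 0 \cdot 24 = -15 + 0 = -15$)
$2998 - \frac{d{\left(24 \right)} + t}{2442 - 2403} = 2998 - \frac{\left(-216 + 9 \cdot 24\right) - 15}{2442 - 2403} = 2998 - \frac{\left(-216 + 216\right) - 15}{39} = 2998 - \left(0 - 15\right) \frac{1}{39} = 2998 - \left(-15\right) \frac{1}{39} = 2998 - - \frac{5}{13} = 2998 + \frac{5}{13} = \frac{38979}{13}$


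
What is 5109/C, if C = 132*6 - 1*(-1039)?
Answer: 5109/1831 ≈ 2.7903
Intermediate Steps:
C = 1831 (C = 792 + 1039 = 1831)
5109/C = 5109/1831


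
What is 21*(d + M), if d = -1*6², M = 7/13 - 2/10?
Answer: -48678/65 ≈ -748.89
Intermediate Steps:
M = 22/65 (M = 7*(1/13) - 2*⅒ = 7/13 - ⅕ = 22/65 ≈ 0.33846)
d = -36 (d = -1*36 = -36)
21*(d + M) = 21*(-36 + 22/65) = 21*(-2318/65) = -48678/65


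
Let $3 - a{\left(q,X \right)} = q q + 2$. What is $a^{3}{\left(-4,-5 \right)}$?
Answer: $-3375$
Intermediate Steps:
$a{\left(q,X \right)} = 1 - q^{2}$ ($a{\left(q,X \right)} = 3 - \left(q q + 2\right) = 3 - \left(q^{2} + 2\right) = 3 - \left(2 + q^{2}\right) = 1 - q^{2}$)
$a^{3}{\left(-4,-5 \right)} = \left(1 - \left(-4\right)^{2}\right)^{3} = \left(1 - 16\right)^{3} = \left(-15\right)^{3} = -3375$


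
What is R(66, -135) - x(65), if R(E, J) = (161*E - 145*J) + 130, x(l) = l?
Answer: 30266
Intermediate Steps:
R(E, J) = 130 - 145*J + 161*E (R(E, J) = (-145*J + 161*E) + 130 = 130 - 145*J + 161*E)
R(66, -135) - x(65) = (130 - 145*(-135) + 161*66) - 1*65 = (130 + 19575 + 10626) - 65 = 30331 - 65 = 30266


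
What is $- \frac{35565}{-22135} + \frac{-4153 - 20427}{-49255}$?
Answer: $\frac{91833295}{43610377} \approx 2.1058$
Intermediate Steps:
$- \frac{35565}{-22135} + \frac{-4153 - 20427}{-49255} = \left(-35565\right) \left(- \frac{1}{22135}\right) - - \frac{4916}{9851} = \frac{7113}{4427} + \frac{4916}{9851} = \frac{91833295}{43610377}$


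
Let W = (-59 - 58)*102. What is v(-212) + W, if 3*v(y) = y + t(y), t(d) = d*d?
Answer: 8930/3 ≈ 2976.7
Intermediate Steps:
t(d) = d²
v(y) = y/3 + y²/3 (v(y) = (y + y²)/3 = y/3 + y²/3)
W = -11934 (W = -117*102 = -11934)
v(-212) + W = (⅓)*(-212)*(1 - 212) - 11934 = (⅓)*(-212)*(-211) - 11934 = 44732/3 - 11934 = 8930/3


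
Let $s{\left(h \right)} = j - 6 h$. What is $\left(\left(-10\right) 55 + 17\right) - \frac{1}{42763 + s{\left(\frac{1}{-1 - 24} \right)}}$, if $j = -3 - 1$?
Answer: $- \frac{569766898}{1068981} \approx -533.0$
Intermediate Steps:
$j = -4$
$s{\left(h \right)} = -4 - 6 h$
$\left(\left(-10\right) 55 + 17\right) - \frac{1}{42763 + s{\left(\frac{1}{-1 - 24} \right)}} = \left(\left(-10\right) 55 + 17\right) - \frac{1}{42763 - \left(4 + \frac{6}{-1 - 24}\right)} = \left(-550 + 17\right) - \frac{1}{42763 - \left(4 + \frac{6}{-25}\right)} = -533 - \frac{1}{42763 - \frac{94}{25}} = -533 - \frac{1}{\frac{1068981}{25}} = -533 - \frac{25}{1068981} = - \frac{569766898}{1068981}$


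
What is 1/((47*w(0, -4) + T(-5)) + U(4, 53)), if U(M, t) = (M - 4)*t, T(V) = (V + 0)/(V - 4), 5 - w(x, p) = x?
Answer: 9/2120 ≈ 0.0042453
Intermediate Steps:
w(x, p) = 5 - x
T(V) = V/(-4 + V)
U(M, t) = t*(-4 + M) (U(M, t) = (-4 + M)*t = t*(-4 + M))
1/((47*w(0, -4) + T(-5)) + U(4, 53)) = 1/((47*(5 - 1*0) - 5/(-4 - 5)) + 53*(-4 + 4)) = 1/((47*(5 + 0) - 5/(-9)) + 53*0) = 1/((47*5 - 5*(-⅑)) + 0) = 1/((235 + 5/9) + 0) = 1/(2120/9 + 0) = 1/(2120/9) = 9/2120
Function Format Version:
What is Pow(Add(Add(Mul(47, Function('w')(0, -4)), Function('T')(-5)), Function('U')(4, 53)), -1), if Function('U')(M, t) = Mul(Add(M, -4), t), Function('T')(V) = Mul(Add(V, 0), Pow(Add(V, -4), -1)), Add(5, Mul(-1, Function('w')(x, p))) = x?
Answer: Rational(9, 2120) ≈ 0.0042453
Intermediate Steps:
Function('w')(x, p) = Add(5, Mul(-1, x))
Function('T')(V) = Mul(V, Pow(Add(-4, V), -1))
Function('U')(M, t) = Mul(t, Add(-4, M)) (Function('U')(M, t) = Mul(Add(-4, M), t) = Mul(t, Add(-4, M)))
Pow(Add(Add(Mul(47, Function('w')(0, -4)), Function('T')(-5)), Function('U')(4, 53)), -1) = Pow(Add(Add(Mul(47, Add(5, Mul(-1, 0))), Mul(-5, Pow(Add(-4, -5), -1))), Mul(53, Add(-4, 4))), -1) = Pow(Add(Add(Mul(47, Add(5, 0)), Mul(-5, Pow(-9, -1))), Mul(53, 0)), -1) = Pow(Add(Add(Mul(47, 5), Mul(-5, Rational(-1, 9))), 0), -1) = Pow(Add(Add(235, Rational(5, 9)), 0), -1) = Pow(Add(Rational(2120, 9), 0), -1) = Pow(Rational(2120, 9), -1) = Rational(9, 2120)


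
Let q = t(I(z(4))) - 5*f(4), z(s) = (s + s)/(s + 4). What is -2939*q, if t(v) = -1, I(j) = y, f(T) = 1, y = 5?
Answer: 17634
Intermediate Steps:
z(s) = 2*s/(4 + s) (z(s) = (2*s)/(4 + s) = 2*s/(4 + s))
I(j) = 5
q = -6 (q = -1 - 5*1 = -1 - 5 = -6)
-2939*q = -2939*(-6) = 17634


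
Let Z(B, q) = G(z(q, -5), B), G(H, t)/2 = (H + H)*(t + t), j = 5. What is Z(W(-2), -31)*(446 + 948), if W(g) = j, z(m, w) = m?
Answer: -1728560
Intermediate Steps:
W(g) = 5
G(H, t) = 8*H*t (G(H, t) = 2*((H + H)*(t + t)) = 2*((2*H)*(2*t)) = 2*(4*H*t) = 8*H*t)
Z(B, q) = 8*B*q (Z(B, q) = 8*q*B = 8*B*q)
Z(W(-2), -31)*(446 + 948) = (8*5*(-31))*(446 + 948) = -1240*1394 = -1728560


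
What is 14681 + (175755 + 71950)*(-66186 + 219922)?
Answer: 38081190561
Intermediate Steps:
14681 + (175755 + 71950)*(-66186 + 219922) = 14681 + 247705*153736 = 14681 + 38081175880 = 38081190561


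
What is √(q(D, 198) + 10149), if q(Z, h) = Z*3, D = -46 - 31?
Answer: 3*√1102 ≈ 99.589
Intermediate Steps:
D = -77
q(Z, h) = 3*Z
√(q(D, 198) + 10149) = √(3*(-77) + 10149) = √(-231 + 10149) = √9918 = 3*√1102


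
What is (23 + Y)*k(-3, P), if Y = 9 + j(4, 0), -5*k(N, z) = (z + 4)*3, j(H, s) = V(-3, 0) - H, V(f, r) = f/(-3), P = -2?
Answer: -174/5 ≈ -34.800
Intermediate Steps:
V(f, r) = -f/3 (V(f, r) = f*(-⅓) = -f/3)
j(H, s) = 1 - H (j(H, s) = -⅓*(-3) - H = 1 - H)
k(N, z) = -12/5 - 3*z/5 (k(N, z) = -(z + 4)*3/5 = -(4 + z)*3/5 = -(12 + 3*z)/5 = -12/5 - 3*z/5)
Y = 6 (Y = 9 + (1 - 1*4) = 9 + (1 - 4) = 9 - 3 = 6)
(23 + Y)*k(-3, P) = (23 + 6)*(-12/5 - ⅗*(-2)) = 29*(-12/5 + 6/5) = 29*(-6/5) = -174/5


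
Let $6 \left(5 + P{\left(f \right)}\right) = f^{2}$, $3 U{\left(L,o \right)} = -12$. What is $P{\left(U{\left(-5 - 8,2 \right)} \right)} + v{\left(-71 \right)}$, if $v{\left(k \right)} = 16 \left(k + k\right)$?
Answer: $- \frac{6823}{3} \approx -2274.3$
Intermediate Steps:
$U{\left(L,o \right)} = -4$ ($U{\left(L,o \right)} = \frac{1}{3} \left(-12\right) = -4$)
$v{\left(k \right)} = 32 k$ ($v{\left(k \right)} = 16 \cdot 2 k = 32 k$)
$P{\left(f \right)} = -5 + \frac{f^{2}}{6}$
$P{\left(U{\left(-5 - 8,2 \right)} \right)} + v{\left(-71 \right)} = \left(-5 + \frac{\left(-4\right)^{2}}{6}\right) + 32 \left(-71\right) = \left(-5 + \frac{1}{6} \cdot 16\right) - 2272 = \left(-5 + \frac{8}{3}\right) - 2272 = - \frac{7}{3} - 2272 = - \frac{6823}{3}$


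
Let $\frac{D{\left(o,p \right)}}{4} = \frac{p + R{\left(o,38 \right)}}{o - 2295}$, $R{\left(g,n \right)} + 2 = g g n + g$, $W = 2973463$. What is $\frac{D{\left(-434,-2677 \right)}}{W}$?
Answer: $- \frac{28617660}{8114580527} \approx -0.0035267$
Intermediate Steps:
$R{\left(g,n \right)} = -2 + g + n g^{2}$ ($R{\left(g,n \right)} = -2 + \left(g g n + g\right) = -2 + \left(g^{2} n + g\right) = -2 + \left(n g^{2} + g\right) = -2 + \left(g + n g^{2}\right) = -2 + g + n g^{2}$)
$D{\left(o,p \right)} = \frac{4 \left(-2 + o + p + 38 o^{2}\right)}{-2295 + o}$ ($D{\left(o,p \right)} = 4 \frac{p + \left(-2 + o + 38 o^{2}\right)}{o - 2295} = 4 \frac{-2 + o + p + 38 o^{2}}{-2295 + o} = \frac{4 \left(-2 + o + p + 38 o^{2}\right)}{-2295 + o}$)
$\frac{D{\left(-434,-2677 \right)}}{W} = \frac{4 \frac{1}{-2295 - 434} \left(-2 - 434 - 2677 + 38 \left(-434\right)^{2}\right)}{2973463} = \frac{4 \left(-2 - 434 - 2677 + 38 \cdot 188356\right)}{-2729} \cdot \frac{1}{2973463} = 4 \left(- \frac{1}{2729}\right) \left(-2 - 434 - 2677 + 7157528\right) \frac{1}{2973463} = 4 \left(- \frac{1}{2729}\right) 7154415 \cdot \frac{1}{2973463} = \left(- \frac{28617660}{2729}\right) \frac{1}{2973463} = - \frac{28617660}{8114580527}$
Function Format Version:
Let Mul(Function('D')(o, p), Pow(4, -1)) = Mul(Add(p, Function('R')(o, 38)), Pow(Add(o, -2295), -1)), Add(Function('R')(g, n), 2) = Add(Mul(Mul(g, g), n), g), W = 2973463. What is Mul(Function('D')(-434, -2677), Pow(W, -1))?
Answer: Rational(-28617660, 8114580527) ≈ -0.0035267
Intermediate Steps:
Function('R')(g, n) = Add(-2, g, Mul(n, Pow(g, 2))) (Function('R')(g, n) = Add(-2, Add(Mul(Mul(g, g), n), g)) = Add(-2, Add(Mul(Pow(g, 2), n), g)) = Add(-2, Add(Mul(n, Pow(g, 2)), g)) = Add(-2, Add(g, Mul(n, Pow(g, 2)))) = Add(-2, g, Mul(n, Pow(g, 2))))
Function('D')(o, p) = Mul(4, Pow(Add(-2295, o), -1), Add(-2, o, p, Mul(38, Pow(o, 2)))) (Function('D')(o, p) = Mul(4, Mul(Add(p, Add(-2, o, Mul(38, Pow(o, 2)))), Pow(Add(o, -2295), -1))) = Mul(4, Mul(Add(-2, o, p, Mul(38, Pow(o, 2))), Pow(Add(-2295, o), -1))) = Mul(4, Mul(Pow(Add(-2295, o), -1), Add(-2, o, p, Mul(38, Pow(o, 2))))) = Mul(4, Pow(Add(-2295, o), -1), Add(-2, o, p, Mul(38, Pow(o, 2)))))
Mul(Function('D')(-434, -2677), Pow(W, -1)) = Mul(Mul(4, Pow(Add(-2295, -434), -1), Add(-2, -434, -2677, Mul(38, Pow(-434, 2)))), Pow(2973463, -1)) = Mul(Mul(4, Pow(-2729, -1), Add(-2, -434, -2677, Mul(38, 188356))), Rational(1, 2973463)) = Mul(Mul(4, Rational(-1, 2729), Add(-2, -434, -2677, 7157528)), Rational(1, 2973463)) = Mul(Mul(4, Rational(-1, 2729), 7154415), Rational(1, 2973463)) = Mul(Rational(-28617660, 2729), Rational(1, 2973463)) = Rational(-28617660, 8114580527)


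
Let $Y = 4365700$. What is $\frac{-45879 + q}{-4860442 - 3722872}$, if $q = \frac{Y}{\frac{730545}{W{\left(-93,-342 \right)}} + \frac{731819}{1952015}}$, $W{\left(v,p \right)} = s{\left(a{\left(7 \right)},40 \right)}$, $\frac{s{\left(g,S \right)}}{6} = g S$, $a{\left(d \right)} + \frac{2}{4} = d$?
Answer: $\frac{267606385422443}{62820017856415338} \approx 0.0042599$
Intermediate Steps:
$a{\left(d \right)} = - \frac{1}{2} + d$
$s{\left(g,S \right)} = 6 S g$ ($s{\left(g,S \right)} = 6 g S = 6 S g$)
$W{\left(v,p \right)} = 1560$ ($W{\left(v,p \right)} = 6 \cdot 40 \left(- \frac{1}{2} + 7\right) = 6 \cdot 40 \cdot \frac{13}{2} = 1560$)
$q = \frac{68175295084000}{7318853517}$ ($q = \frac{4365700}{\frac{730545}{1560} + \frac{731819}{1952015}} = \frac{4365700}{730545 \cdot \frac{1}{1560} + 731819 \cdot \frac{1}{1952015}} = \frac{4365700}{\frac{48703}{104} + \frac{731819}{1952015}} = \frac{4365700}{\frac{7318853517}{15616120}} = 4365700 \cdot \frac{15616120}{7318853517} = \frac{68175295084000}{7318853517} \approx 9315.0$)
$\frac{-45879 + q}{-4860442 - 3722872} = \frac{-45879 + \frac{68175295084000}{7318853517}}{-4860442 - 3722872} = - \frac{267606385422443}{7318853517 \left(-8583314\right)} = \left(- \frac{267606385422443}{7318853517}\right) \left(- \frac{1}{8583314}\right) = \frac{267606385422443}{62820017856415338}$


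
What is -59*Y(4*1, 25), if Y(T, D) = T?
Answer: -236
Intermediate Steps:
-59*Y(4*1, 25) = -236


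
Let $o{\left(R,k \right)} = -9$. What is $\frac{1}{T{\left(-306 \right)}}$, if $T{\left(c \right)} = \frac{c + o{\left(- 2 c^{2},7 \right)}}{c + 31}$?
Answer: $\frac{55}{63} \approx 0.87302$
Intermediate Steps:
$T{\left(c \right)} = \frac{-9 + c}{31 + c}$ ($T{\left(c \right)} = \frac{c - 9}{c + 31} = \frac{-9 + c}{31 + c}$)
$\frac{1}{T{\left(-306 \right)}} = \frac{1}{\frac{1}{31 - 306} \left(-9 - 306\right)} = \frac{1}{\frac{1}{-275} \left(-315\right)} = \frac{1}{\left(- \frac{1}{275}\right) \left(-315\right)} = \frac{1}{\frac{63}{55}} = \frac{55}{63}$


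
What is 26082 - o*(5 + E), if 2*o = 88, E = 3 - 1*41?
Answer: 27534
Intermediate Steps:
E = -38 (E = 3 - 41 = -38)
o = 44 (o = (½)*88 = 44)
26082 - o*(5 + E) = 26082 - 44*(5 - 38) = 26082 - 44*(-33) = 26082 - 1*(-1452) = 26082 + 1452 = 27534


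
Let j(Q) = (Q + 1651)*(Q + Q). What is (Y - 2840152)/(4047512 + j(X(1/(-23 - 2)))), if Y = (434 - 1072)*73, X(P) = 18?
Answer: -1443363/2053798 ≈ -0.70278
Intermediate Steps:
Y = -46574 (Y = -638*73 = -46574)
j(Q) = 2*Q*(1651 + Q) (j(Q) = (1651 + Q)*(2*Q) = 2*Q*(1651 + Q))
(Y - 2840152)/(4047512 + j(X(1/(-23 - 2)))) = (-46574 - 2840152)/(4047512 + 2*18*(1651 + 18)) = -2886726/(4047512 + 2*18*1669) = -2886726/(4047512 + 60084) = -2886726/4107596 = -2886726*1/4107596 = -1443363/2053798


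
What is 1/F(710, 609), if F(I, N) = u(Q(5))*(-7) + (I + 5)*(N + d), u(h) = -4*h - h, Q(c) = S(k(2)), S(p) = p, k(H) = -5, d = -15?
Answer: 1/424535 ≈ 2.3555e-6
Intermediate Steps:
Q(c) = -5
u(h) = -5*h
F(I, N) = -175 + (-15 + N)*(5 + I) (F(I, N) = -5*(-5)*(-7) + (I + 5)*(N - 15) = 25*(-7) + (5 + I)*(-15 + N) = -175 + (-15 + N)*(5 + I))
1/F(710, 609) = 1/(-250 - 15*710 + 5*609 + 710*609) = 1/(-250 - 10650 + 3045 + 432390) = 1/424535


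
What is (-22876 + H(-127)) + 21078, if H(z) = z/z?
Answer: -1797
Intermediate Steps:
H(z) = 1
(-22876 + H(-127)) + 21078 = (-22876 + 1) + 21078 = -22875 + 21078 = -1797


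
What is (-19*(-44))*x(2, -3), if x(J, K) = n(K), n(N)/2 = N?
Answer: -5016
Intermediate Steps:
n(N) = 2*N
x(J, K) = 2*K
(-19*(-44))*x(2, -3) = (-19*(-44))*(2*(-3)) = 836*(-6) = -5016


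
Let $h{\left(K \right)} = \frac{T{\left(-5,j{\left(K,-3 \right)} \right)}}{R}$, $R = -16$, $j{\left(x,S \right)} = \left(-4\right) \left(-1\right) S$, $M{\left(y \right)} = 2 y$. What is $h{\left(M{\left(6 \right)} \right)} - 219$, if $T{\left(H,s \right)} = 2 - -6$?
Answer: $- \frac{439}{2} \approx -219.5$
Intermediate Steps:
$j{\left(x,S \right)} = 4 S$
$T{\left(H,s \right)} = 8$ ($T{\left(H,s \right)} = 2 + 6 = 8$)
$h{\left(K \right)} = - \frac{1}{2}$ ($h{\left(K \right)} = \frac{8}{-16} = 8 \left(- \frac{1}{16}\right) = - \frac{1}{2}$)
$h{\left(M{\left(6 \right)} \right)} - 219 = - \frac{1}{2} - 219 = - \frac{439}{2}$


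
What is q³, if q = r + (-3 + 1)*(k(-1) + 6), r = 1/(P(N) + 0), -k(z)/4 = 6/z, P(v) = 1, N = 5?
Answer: -205379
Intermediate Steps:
k(z) = -24/z
r = 1 (r = 1/(1 + 0) = 1/1 = 1)
q = -59 (q = 1 + (-3 + 1)*(-24/(-1) + 6) = 1 - 2*(-24*(-1) + 6) = 1 - 2*(24 + 6) = 1 - 2*30 = 1 - 60 = -59)
q³ = (-59)³ = -205379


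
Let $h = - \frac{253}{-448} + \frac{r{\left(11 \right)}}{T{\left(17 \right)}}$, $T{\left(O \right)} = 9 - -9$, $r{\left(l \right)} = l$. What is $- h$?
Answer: $- \frac{4741}{4032} \approx -1.1758$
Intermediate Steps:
$T{\left(O \right)} = 18$ ($T{\left(O \right)} = 9 + 9 = 18$)
$h = \frac{4741}{4032}$ ($h = - \frac{253}{-448} + \frac{11}{18} = \left(-253\right) \left(- \frac{1}{448}\right) + 11 \cdot \frac{1}{18} = \frac{253}{448} + \frac{11}{18} = \frac{4741}{4032} \approx 1.1758$)
$- h = \left(-1\right) \frac{4741}{4032} = - \frac{4741}{4032}$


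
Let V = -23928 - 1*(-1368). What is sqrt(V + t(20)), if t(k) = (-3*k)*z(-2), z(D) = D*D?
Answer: 20*I*sqrt(57) ≈ 151.0*I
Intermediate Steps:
z(D) = D**2
t(k) = -12*k (t(k) = -3*k*(-2)**2 = -3*k*4 = -12*k)
V = -22560 (V = -23928 + 1368 = -22560)
sqrt(V + t(20)) = sqrt(-22560 - 12*20) = sqrt(-22560 - 240) = sqrt(-22800) = 20*I*sqrt(57)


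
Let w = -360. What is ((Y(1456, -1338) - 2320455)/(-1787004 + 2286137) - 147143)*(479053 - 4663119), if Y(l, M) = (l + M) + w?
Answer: 307303947896093256/499133 ≈ 6.1568e+11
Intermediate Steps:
Y(l, M) = -360 + M + l (Y(l, M) = (l + M) - 360 = (M + l) - 360 = -360 + M + l)
((Y(1456, -1338) - 2320455)/(-1787004 + 2286137) - 147143)*(479053 - 4663119) = (((-360 - 1338 + 1456) - 2320455)/(-1787004 + 2286137) - 147143)*(479053 - 4663119) = ((-242 - 2320455)/499133 - 147143)*(-4184066) = (-2320697*1/499133 - 147143)*(-4184066) = (-2320697/499133 - 147143)*(-4184066) = -73446247716/499133*(-4184066) = 307303947896093256/499133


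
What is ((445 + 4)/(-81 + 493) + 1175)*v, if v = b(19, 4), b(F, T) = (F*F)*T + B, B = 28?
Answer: 178314032/103 ≈ 1.7312e+6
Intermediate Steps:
b(F, T) = 28 + T*F**2 (b(F, T) = (F*F)*T + 28 = F**2*T + 28 = T*F**2 + 28 = 28 + T*F**2)
v = 1472 (v = 28 + 4*19**2 = 28 + 4*361 = 28 + 1444 = 1472)
((445 + 4)/(-81 + 493) + 1175)*v = ((445 + 4)/(-81 + 493) + 1175)*1472 = (449/412 + 1175)*1472 = (484549/412)*1472 = 178314032/103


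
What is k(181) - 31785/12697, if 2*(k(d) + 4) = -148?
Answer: -1022151/12697 ≈ -80.503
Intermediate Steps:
k(d) = -78 (k(d) = -4 + (½)*(-148) = -4 - 74 = -78)
k(181) - 31785/12697 = -78 - 31785/12697 = -1022151/12697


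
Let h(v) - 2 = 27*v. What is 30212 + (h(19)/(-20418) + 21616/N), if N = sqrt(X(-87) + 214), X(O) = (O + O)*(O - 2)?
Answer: 616868101/20418 + 10808*sqrt(157)/785 ≈ 30385.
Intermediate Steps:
X(O) = 2*O*(-2 + O) (X(O) = (2*O)*(-2 + O) = 2*O*(-2 + O))
h(v) = 2 + 27*v
N = 10*sqrt(157) (N = sqrt(2*(-87)*(-2 - 87) + 214) = sqrt(2*(-87)*(-89) + 214) = sqrt(15486 + 214) = sqrt(15700) = 10*sqrt(157) ≈ 125.30)
30212 + (h(19)/(-20418) + 21616/N) = 30212 + ((2 + 27*19)/(-20418) + 21616/((10*sqrt(157)))) = 30212 + ((2 + 513)*(-1/20418) + 21616*(sqrt(157)/1570)) = 30212 + (515*(-1/20418) + 10808*sqrt(157)/785) = 30212 + (-515/20418 + 10808*sqrt(157)/785) = 616868101/20418 + 10808*sqrt(157)/785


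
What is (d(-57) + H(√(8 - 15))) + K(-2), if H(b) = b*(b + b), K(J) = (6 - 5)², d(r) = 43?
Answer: 30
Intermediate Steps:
K(J) = 1 (K(J) = 1² = 1)
H(b) = 2*b² (H(b) = b*(2*b) = 2*b²)
(d(-57) + H(√(8 - 15))) + K(-2) = (43 + 2*(√(8 - 15))²) + 1 = (43 + 2*(√(-7))²) + 1 = (43 + 2*(I*√7)²) + 1 = (43 + 2*(-7)) + 1 = (43 - 14) + 1 = 29 + 1 = 30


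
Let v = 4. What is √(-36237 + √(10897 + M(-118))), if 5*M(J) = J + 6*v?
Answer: √(-905925 + 5*√271955)/5 ≈ 190.09*I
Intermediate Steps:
M(J) = 24/5 + J/5 (M(J) = (J + 6*4)/5 = (J + 24)/5 = (24 + J)/5 = 24/5 + J/5)
√(-36237 + √(10897 + M(-118))) = √(-36237 + √(10897 + (24/5 + (⅕)*(-118)))) = √(-36237 + √(10897 + (24/5 - 118/5))) = √(-36237 + √(10897 - 94/5)) = √(-36237 + √(54391/5)) = √(-36237 + √271955/5)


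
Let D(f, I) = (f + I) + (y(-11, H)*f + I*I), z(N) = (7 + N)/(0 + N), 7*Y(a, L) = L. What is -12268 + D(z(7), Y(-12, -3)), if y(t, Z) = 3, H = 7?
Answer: -600752/49 ≈ -12260.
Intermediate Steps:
Y(a, L) = L/7
z(N) = (7 + N)/N
D(f, I) = I + I² + 4*f (D(f, I) = (f + I) + (3*f + I*I) = (I + f) + (3*f + I²) = (I + f) + (I² + 3*f) = I + I² + 4*f)
-12268 + D(z(7), Y(-12, -3)) = -12268 + ((⅐)*(-3) + ((⅐)*(-3))² + 4*((7 + 7)/7)) = -12268 + (-3/7 + (-3/7)² + 4*((⅐)*14)) = -12268 + (-3/7 + 9/49 + 4*2) = -12268 + (-3/7 + 9/49 + 8) = -12268 + 380/49 = -600752/49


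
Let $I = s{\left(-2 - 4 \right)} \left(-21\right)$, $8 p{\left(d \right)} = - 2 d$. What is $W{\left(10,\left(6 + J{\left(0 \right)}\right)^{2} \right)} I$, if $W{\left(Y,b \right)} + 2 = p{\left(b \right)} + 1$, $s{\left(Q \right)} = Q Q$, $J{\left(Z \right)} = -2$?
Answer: $3780$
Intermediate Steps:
$s{\left(Q \right)} = Q^{2}$
$p{\left(d \right)} = - \frac{d}{4}$ ($p{\left(d \right)} = \frac{\left(-2\right) d}{8} = - \frac{d}{4}$)
$I = -756$ ($I = \left(-2 - 4\right)^{2} \left(-21\right) = \left(-6\right)^{2} \left(-21\right) = 36 \left(-21\right) = -756$)
$W{\left(Y,b \right)} = -1 - \frac{b}{4}$ ($W{\left(Y,b \right)} = -2 - \left(-1 + \frac{b}{4}\right) = -1 - \frac{b}{4}$)
$W{\left(10,\left(6 + J{\left(0 \right)}\right)^{2} \right)} I = \left(-1 - \frac{\left(6 - 2\right)^{2}}{4}\right) \left(-756\right) = \left(-1 - \frac{4^{2}}{4}\right) \left(-756\right) = \left(-1 - 4\right) \left(-756\right) = \left(-5\right) \left(-756\right) = 3780$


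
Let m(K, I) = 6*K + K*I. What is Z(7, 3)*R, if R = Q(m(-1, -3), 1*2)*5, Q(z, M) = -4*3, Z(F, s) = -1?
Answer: 60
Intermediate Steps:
m(K, I) = 6*K + I*K
Q(z, M) = -12
R = -60 (R = -12*5 = -60)
Z(7, 3)*R = -1*(-60) = 60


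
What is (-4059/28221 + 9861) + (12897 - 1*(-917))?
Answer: 222709372/9407 ≈ 23675.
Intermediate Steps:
(-4059/28221 + 9861) + (12897 - 1*(-917)) = (-4059*1/28221 + 9861) + (12897 + 917) = (-1353/9407 + 9861) + 13814 = 92761074/9407 + 13814 = 222709372/9407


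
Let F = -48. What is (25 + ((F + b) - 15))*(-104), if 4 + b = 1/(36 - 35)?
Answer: 4264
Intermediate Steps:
b = -3 (b = -4 + 1/(36 - 35) = -4 + 1/1 = -4 + 1 = -3)
(25 + ((F + b) - 15))*(-104) = (25 + ((-48 - 3) - 15))*(-104) = (25 + (-51 - 15))*(-104) = (25 - 66)*(-104) = -41*(-104) = 4264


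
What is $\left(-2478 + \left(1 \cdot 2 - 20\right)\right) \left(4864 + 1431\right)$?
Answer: $-15712320$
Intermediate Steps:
$\left(-2478 + \left(1 \cdot 2 - 20\right)\right) \left(4864 + 1431\right) = \left(-2478 + \left(2 - 20\right)\right) 6295 = \left(-2478 - 18\right) 6295 = \left(-2496\right) 6295 = -15712320$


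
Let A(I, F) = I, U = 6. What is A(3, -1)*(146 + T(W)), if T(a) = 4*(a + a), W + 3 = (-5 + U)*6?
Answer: 510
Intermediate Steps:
W = 3 (W = -3 + (-5 + 6)*6 = -3 + 1*6 = -3 + 6 = 3)
T(a) = 8*a (T(a) = 4*(2*a) = 8*a)
A(3, -1)*(146 + T(W)) = 3*(146 + 8*3) = 3*(146 + 24) = 3*170 = 510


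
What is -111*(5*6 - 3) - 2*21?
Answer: -3039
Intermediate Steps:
-111*(5*6 - 3) - 2*21 = -111*(30 - 3) - 42 = -111*27 - 42 = -2997 - 42 = -3039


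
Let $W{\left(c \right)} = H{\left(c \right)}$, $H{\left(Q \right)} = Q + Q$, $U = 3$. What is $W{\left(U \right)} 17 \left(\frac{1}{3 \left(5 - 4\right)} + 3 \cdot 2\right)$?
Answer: $646$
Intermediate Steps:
$H{\left(Q \right)} = 2 Q$
$W{\left(c \right)} = 2 c$
$W{\left(U \right)} 17 \left(\frac{1}{3 \left(5 - 4\right)} + 3 \cdot 2\right) = 2 \cdot 3 \cdot 17 \left(\frac{1}{3 \left(5 - 4\right)} + 3 \cdot 2\right) = 6 \cdot 17 \left(\frac{1}{3 \cdot 1} + 6\right) = 102 \left(\frac{1}{3} + 6\right) = 102 \cdot \frac{19}{3} = 646$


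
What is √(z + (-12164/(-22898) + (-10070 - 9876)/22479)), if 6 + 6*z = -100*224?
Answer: I*√21606082095803613/2405253 ≈ 61.112*I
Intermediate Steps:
z = -11203/3 (z = -1 + (-100*224)/6 = -1 + (⅙)*(-22400) = -1 - 11200/3 = -11203/3 ≈ -3734.3)
√(z + (-12164/(-22898) + (-10070 - 9876)/22479)) = √(-11203/3 + (-12164/(-22898) + (-10070 - 9876)/22479)) = √(-11203/3 + (-12164*(-1/22898) - 19946*1/22479)) = √(-11203/3 + (6082/11449 - 19946/22479)) = √(-11203/3 - 91644476/257362071) = √(-961167404947/257362071) = I*√21606082095803613/2405253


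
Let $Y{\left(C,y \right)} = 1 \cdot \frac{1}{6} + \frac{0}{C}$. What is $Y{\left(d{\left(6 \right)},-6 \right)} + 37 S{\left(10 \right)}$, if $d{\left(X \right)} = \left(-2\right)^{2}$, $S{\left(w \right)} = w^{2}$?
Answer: $\frac{22201}{6} \approx 3700.2$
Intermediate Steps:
$d{\left(X \right)} = 4$
$Y{\left(C,y \right)} = \frac{1}{6}$ ($Y{\left(C,y \right)} = 1 \cdot \frac{1}{6} + 0 = \frac{1}{6} + 0 = \frac{1}{6}$)
$Y{\left(d{\left(6 \right)},-6 \right)} + 37 S{\left(10 \right)} = \frac{1}{6} + 37 \cdot 10^{2} = \frac{1}{6} + 37 \cdot 100 = \frac{1}{6} + 3700 = \frac{22201}{6}$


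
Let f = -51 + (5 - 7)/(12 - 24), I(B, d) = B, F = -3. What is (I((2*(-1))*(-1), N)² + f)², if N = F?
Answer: 78961/36 ≈ 2193.4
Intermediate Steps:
N = -3
f = -305/6 (f = -51 - 2/(-12) = -51 - 2*(-1/12) = -51 + ⅙ = -305/6 ≈ -50.833)
(I((2*(-1))*(-1), N)² + f)² = (((2*(-1))*(-1))² - 305/6)² = ((-2*(-1))² - 305/6)² = (2² - 305/6)² = (4 - 305/6)² = (-281/6)² = 78961/36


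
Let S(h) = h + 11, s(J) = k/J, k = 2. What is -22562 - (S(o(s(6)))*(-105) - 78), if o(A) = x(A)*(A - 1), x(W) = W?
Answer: -64057/3 ≈ -21352.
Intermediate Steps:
s(J) = 2/J
o(A) = A*(-1 + A) (o(A) = A*(A - 1) = A*(-1 + A))
S(h) = 11 + h
-22562 - (S(o(s(6)))*(-105) - 78) = -22562 - ((11 + (2/6)*(-1 + 2/6))*(-105) - 78) = -22562 - ((11 + (2*(1/6))*(-1 + 2*(1/6)))*(-105) - 78) = -22562 - ((11 + (-1 + 1/3)/3)*(-105) - 78) = -22562 - ((11 + (1/3)*(-2/3))*(-105) - 78) = -22562 - ((11 - 2/9)*(-105) - 78) = -22562 - ((97/9)*(-105) - 78) = -22562 - (-3395/3 - 78) = -22562 - 1*(-3629/3) = -22562 + 3629/3 = -64057/3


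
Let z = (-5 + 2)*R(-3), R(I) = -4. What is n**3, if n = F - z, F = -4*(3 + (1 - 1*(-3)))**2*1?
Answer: -8998912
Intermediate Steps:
F = -196 (F = -4*(3 + (1 + 3))**2*1 = -4*(3 + 4)**2*1 = -4*7**2*1 = -4*49*1 = -196*1 = -196)
z = 12 (z = (-5 + 2)*(-4) = -3*(-4) = 12)
n = -208 (n = -196 - 1*12 = -196 - 12 = -208)
n**3 = (-208)**3 = -8998912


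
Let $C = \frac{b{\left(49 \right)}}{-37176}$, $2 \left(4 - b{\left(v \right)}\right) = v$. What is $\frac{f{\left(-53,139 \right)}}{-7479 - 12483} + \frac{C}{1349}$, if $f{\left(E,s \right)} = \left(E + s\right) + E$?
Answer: $- \frac{183839419}{111233640432} \approx -0.0016527$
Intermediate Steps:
$b{\left(v \right)} = 4 - \frac{v}{2}$
$C = \frac{41}{74352}$ ($C = \frac{4 - \frac{49}{2}}{-37176} = \left(4 - \frac{49}{2}\right) \left(- \frac{1}{37176}\right) = \left(- \frac{41}{2}\right) \left(- \frac{1}{37176}\right) = \frac{41}{74352} \approx 0.00055143$)
$f{\left(E,s \right)} = s + 2 E$
$\frac{f{\left(-53,139 \right)}}{-7479 - 12483} + \frac{C}{1349} = \frac{139 + 2 \left(-53\right)}{-7479 - 12483} + \frac{41}{74352 \cdot 1349} = \frac{139 - 106}{-7479 - 12483} + \frac{41}{74352} \cdot \frac{1}{1349} = \frac{33}{-19962} + \frac{41}{100300848} = 33 \left(- \frac{1}{19962}\right) + \frac{41}{100300848} = - \frac{11}{6654} + \frac{41}{100300848} = - \frac{183839419}{111233640432}$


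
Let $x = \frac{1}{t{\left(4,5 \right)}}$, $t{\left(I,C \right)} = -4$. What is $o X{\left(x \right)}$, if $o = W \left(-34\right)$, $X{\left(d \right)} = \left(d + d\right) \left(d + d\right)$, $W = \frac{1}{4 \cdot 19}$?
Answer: $- \frac{17}{152} \approx -0.11184$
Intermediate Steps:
$W = \frac{1}{76}$ ($W = \frac{1}{4} \cdot \frac{1}{19} = \frac{1}{76} \approx 0.013158$)
$x = - \frac{1}{4}$ ($x = \frac{1}{-4} = - \frac{1}{4} \approx -0.25$)
$X{\left(d \right)} = 4 d^{2}$ ($X{\left(d \right)} = 2 d 2 d = 4 d^{2}$)
$o = - \frac{17}{38}$ ($o = \frac{1}{76} \left(-34\right) = - \frac{17}{38} \approx -0.44737$)
$o X{\left(x \right)} = - \frac{17 \cdot 4 \left(- \frac{1}{4}\right)^{2}}{38} = - \frac{17 \cdot 4 \cdot \frac{1}{16}}{38} = \left(- \frac{17}{38}\right) \frac{1}{4} = - \frac{17}{152}$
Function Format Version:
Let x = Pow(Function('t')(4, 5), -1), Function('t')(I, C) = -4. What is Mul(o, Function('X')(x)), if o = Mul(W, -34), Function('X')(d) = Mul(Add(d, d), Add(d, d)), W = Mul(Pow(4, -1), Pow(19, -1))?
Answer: Rational(-17, 152) ≈ -0.11184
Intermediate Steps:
W = Rational(1, 76) (W = Mul(Rational(1, 4), Rational(1, 19)) = Rational(1, 76) ≈ 0.013158)
x = Rational(-1, 4) (x = Pow(-4, -1) = Rational(-1, 4) ≈ -0.25000)
Function('X')(d) = Mul(4, Pow(d, 2)) (Function('X')(d) = Mul(Mul(2, d), Mul(2, d)) = Mul(4, Pow(d, 2)))
o = Rational(-17, 38) (o = Mul(Rational(1, 76), -34) = Rational(-17, 38) ≈ -0.44737)
Mul(o, Function('X')(x)) = Mul(Rational(-17, 38), Mul(4, Pow(Rational(-1, 4), 2))) = Mul(Rational(-17, 38), Mul(4, Rational(1, 16))) = Mul(Rational(-17, 38), Rational(1, 4)) = Rational(-17, 152)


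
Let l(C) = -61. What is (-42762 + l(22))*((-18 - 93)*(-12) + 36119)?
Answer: -1603764173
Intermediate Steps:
(-42762 + l(22))*((-18 - 93)*(-12) + 36119) = (-42762 - 61)*((-18 - 93)*(-12) + 36119) = -42823*(-111*(-12) + 36119) = -42823*(1332 + 36119) = -42823*37451 = -1603764173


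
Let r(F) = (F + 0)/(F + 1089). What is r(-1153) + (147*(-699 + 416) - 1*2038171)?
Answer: -133104255/64 ≈ -2.0798e+6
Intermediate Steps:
r(F) = F/(1089 + F)
r(-1153) + (147*(-699 + 416) - 1*2038171) = -1153/(1089 - 1153) + (147*(-699 + 416) - 1*2038171) = -1153/(-64) + (147*(-283) - 2038171) = -1153*(-1/64) + (-41601 - 2038171) = 1153/64 - 2079772 = -133104255/64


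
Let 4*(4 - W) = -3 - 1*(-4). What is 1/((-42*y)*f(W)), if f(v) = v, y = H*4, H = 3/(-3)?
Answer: 1/630 ≈ 0.0015873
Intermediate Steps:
H = -1 (H = 3*(-1/3) = -1)
y = -4 (y = -1*4 = -4)
W = 15/4 (W = 4 - (-3 - 1*(-4))/4 = 4 - (-3 + 4)/4 = 4 - 1/4*1 = 4 - 1/4 = 15/4 ≈ 3.7500)
1/((-42*y)*f(W)) = 1/(-42*(-4)*(15/4)) = 1/(-6*(-28)*(15/4)) = 1/(168*(15/4)) = 1/630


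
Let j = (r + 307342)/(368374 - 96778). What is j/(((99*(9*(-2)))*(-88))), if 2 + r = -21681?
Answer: 25969/3871872576 ≈ 6.7071e-6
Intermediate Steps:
r = -21683 (r = -2 - 21681 = -21683)
j = 285659/271596 (j = (-21683 + 307342)/(368374 - 96778) = 285659/271596 ≈ 1.0518)
j/(((99*(9*(-2)))*(-88))) = 285659/(271596*(((99*(9*(-2)))*(-88)))) = 285659/(271596*(((99*(-18))*(-88)))) = 285659/(271596*((-1782*(-88)))) = (285659/271596)/156816 = (285659/271596)*(1/156816) = 25969/3871872576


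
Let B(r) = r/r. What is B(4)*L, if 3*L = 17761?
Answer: 17761/3 ≈ 5920.3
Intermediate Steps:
L = 17761/3 (L = (⅓)*17761 = 17761/3 ≈ 5920.3)
B(r) = 1
B(4)*L = 1*(17761/3) = 17761/3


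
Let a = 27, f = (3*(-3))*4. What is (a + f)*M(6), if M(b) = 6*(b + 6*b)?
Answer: -2268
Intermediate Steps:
M(b) = 42*b (M(b) = 6*(7*b) = 42*b)
f = -36 (f = -9*4 = -36)
(a + f)*M(6) = (27 - 36)*(42*6) = -9*252 = -2268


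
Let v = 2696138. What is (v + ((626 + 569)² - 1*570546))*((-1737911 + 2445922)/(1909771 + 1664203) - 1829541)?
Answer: -23236146556586557491/3573974 ≈ -6.5015e+12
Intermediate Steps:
(v + ((626 + 569)² - 1*570546))*((-1737911 + 2445922)/(1909771 + 1664203) - 1829541) = (2696138 + ((626 + 569)² - 1*570546))*((-1737911 + 2445922)/(1909771 + 1664203) - 1829541) = (2696138 + (1195² - 570546))*(708011/3573974 - 1829541) = (2696138 + (1428025 - 570546))*(708011*(1/3573974) - 1829541) = (2696138 + 857479)*(708011/3573974 - 1829541) = 3553617*(-6538731257923/3573974) = -23236146556586557491/3573974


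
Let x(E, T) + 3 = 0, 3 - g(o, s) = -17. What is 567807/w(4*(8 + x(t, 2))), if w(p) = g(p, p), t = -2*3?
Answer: 567807/20 ≈ 28390.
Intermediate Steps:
t = -6
g(o, s) = 20 (g(o, s) = 3 - 1*(-17) = 3 + 17 = 20)
x(E, T) = -3 (x(E, T) = -3 + 0 = -3)
w(p) = 20
567807/w(4*(8 + x(t, 2))) = 567807/20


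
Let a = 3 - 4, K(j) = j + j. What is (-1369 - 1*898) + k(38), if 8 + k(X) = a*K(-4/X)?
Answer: -43221/19 ≈ -2274.8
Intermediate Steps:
K(j) = 2*j
a = -1
k(X) = -8 + 8/X (k(X) = -8 - 2*(-4/X) = -8 - (-8)/X = -8 + 8/X)
(-1369 - 1*898) + k(38) = (-1369 - 1*898) + (-8 + 8/38) = (-1369 - 898) + (-8 + 8*(1/38)) = -2267 + (-8 + 4/19) = -2267 - 148/19 = -43221/19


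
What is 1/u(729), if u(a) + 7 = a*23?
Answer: 1/16760 ≈ 5.9666e-5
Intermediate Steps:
u(a) = -7 + 23*a (u(a) = -7 + a*23 = -7 + 23*a)
1/u(729) = 1/(-7 + 23*729) = 1/(-7 + 16767) = 1/16760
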